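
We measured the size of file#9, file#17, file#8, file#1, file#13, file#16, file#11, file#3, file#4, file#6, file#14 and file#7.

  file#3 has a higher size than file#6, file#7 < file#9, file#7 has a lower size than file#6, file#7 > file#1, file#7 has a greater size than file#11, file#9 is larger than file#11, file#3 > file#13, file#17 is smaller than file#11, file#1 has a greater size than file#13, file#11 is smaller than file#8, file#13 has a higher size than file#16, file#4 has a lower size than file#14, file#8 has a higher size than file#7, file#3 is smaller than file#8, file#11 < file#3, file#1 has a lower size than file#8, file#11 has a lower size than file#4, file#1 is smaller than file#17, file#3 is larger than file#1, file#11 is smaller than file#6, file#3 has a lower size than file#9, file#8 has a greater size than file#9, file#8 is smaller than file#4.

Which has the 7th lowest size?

The consecutive relations fix a unique order: file#16 < file#13 < file#1 < file#17 < file#11 < file#7 < file#6 < file#3 < file#9 < file#8 < file#4 < file#14.
Counting 7 from the smallest end gives file#6.

file#6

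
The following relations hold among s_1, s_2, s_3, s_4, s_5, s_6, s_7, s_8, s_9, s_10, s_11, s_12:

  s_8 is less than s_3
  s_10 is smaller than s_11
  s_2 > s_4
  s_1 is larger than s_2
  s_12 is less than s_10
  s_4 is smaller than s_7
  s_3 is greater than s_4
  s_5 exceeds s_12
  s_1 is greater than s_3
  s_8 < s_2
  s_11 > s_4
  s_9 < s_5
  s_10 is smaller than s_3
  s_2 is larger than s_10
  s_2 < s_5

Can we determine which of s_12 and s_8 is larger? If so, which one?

Following every chain through s_12: above s_12 we get s_10, s_3, s_2, s_1, s_5, s_11.
s_8 is not reached, and no chain runs the other way from s_8 to s_12.
So the given relations leave the order of s_12 and s_8 undetermined.

undetermined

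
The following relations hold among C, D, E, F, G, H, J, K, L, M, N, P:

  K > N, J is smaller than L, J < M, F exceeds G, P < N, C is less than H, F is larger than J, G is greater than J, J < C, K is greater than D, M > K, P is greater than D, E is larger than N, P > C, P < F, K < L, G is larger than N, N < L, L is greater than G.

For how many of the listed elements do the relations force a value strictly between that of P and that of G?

1

Chaining upward from P reaches: N, E, K, L, M, F.
Chaining downward from G reaches: D, J, C, N.
Strictly between P and G are those in both lists: N — 1 element.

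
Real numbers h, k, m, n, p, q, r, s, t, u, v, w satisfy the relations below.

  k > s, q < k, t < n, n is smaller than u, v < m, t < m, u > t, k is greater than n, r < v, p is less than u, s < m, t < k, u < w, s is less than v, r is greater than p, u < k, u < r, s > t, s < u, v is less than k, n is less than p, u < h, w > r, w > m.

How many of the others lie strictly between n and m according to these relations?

4

The relations place n below m. An element lies strictly between them when it is forced above n and also forced below m.
Above n: {p, u, r, h, v, k, w}. Below m: {t, p, s, u, r, v}.
Intersection: {p, u, r, v} — 4.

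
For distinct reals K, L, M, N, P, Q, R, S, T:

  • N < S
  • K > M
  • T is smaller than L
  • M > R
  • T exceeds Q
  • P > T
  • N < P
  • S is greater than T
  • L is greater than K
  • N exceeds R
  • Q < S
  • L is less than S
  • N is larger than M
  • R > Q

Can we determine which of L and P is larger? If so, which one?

undetermined

Following every chain through P: below P we get Q, R, M, T, N.
L is not reached, and no chain runs the other way from L to P.
So the given relations leave the order of P and L undetermined.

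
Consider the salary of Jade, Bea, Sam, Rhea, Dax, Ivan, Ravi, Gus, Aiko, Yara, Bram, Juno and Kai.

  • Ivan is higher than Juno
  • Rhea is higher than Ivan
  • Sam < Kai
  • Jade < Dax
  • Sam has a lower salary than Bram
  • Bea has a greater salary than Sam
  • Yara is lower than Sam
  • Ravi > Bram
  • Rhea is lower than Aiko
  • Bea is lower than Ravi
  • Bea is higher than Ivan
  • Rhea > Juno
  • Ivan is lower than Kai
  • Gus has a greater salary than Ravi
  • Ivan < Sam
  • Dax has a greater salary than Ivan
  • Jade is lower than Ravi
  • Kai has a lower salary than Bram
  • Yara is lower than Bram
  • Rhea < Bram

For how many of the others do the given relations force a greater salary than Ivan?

9

Directly above Ivan: Rhea, Dax, Sam, Kai, Bea.
One step further: Bram, Aiko, Ravi (8 so far).
One step further: Gus (9 so far).
Nothing else is reachable above Ivan; 9 in all.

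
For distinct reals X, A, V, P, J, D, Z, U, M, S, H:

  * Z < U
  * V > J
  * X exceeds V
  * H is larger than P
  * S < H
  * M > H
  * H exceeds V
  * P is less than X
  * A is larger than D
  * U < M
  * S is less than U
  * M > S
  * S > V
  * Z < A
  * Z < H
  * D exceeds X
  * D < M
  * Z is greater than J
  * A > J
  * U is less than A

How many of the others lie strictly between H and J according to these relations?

3

Chaining upward from J reaches: Z, V, X, S, D, U, M, A.
Chaining downward from H reaches: Z, P, V, S.
Strictly between J and H are those in both lists: Z, V, S — 3 elements.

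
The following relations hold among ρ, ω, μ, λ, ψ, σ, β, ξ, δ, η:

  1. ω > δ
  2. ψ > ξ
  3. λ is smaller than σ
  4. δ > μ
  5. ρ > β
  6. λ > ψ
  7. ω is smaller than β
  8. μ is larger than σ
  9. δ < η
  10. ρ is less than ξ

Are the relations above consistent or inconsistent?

inconsistent

We have δ < ω stated directly, yet also ω < β < ρ < ξ < ψ < λ < σ < μ < δ by chaining the others — so ω < δ. Contradiction.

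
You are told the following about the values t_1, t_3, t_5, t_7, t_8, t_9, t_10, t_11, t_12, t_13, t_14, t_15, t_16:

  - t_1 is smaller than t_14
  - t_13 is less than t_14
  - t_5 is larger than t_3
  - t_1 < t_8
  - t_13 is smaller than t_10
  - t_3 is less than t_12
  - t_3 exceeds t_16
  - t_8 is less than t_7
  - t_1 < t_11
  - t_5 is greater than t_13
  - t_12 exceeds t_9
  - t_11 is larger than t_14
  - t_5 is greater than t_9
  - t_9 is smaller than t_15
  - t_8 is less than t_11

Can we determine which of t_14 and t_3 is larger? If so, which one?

Following every chain through t_3: above t_3 we get t_12, t_5; below t_3 we get t_16.
t_14 is not reached, and no chain runs the other way from t_14 to t_3.
So the given relations leave the order of t_3 and t_14 undetermined.

undetermined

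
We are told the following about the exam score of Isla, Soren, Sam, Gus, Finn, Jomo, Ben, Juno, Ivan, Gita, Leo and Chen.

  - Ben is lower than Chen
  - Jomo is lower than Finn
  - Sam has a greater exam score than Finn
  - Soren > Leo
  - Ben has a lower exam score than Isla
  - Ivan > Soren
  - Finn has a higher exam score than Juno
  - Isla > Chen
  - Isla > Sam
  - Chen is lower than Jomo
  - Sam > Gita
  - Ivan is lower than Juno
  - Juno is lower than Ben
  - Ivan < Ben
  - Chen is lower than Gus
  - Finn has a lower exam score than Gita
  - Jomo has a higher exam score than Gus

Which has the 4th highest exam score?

Piecing the relations together gives one ordering: Leo < Soren < Ivan < Juno < Ben < Chen < Gus < Jomo < Finn < Gita < Sam < Isla.
Counting 4 from the largest end gives Finn.

Finn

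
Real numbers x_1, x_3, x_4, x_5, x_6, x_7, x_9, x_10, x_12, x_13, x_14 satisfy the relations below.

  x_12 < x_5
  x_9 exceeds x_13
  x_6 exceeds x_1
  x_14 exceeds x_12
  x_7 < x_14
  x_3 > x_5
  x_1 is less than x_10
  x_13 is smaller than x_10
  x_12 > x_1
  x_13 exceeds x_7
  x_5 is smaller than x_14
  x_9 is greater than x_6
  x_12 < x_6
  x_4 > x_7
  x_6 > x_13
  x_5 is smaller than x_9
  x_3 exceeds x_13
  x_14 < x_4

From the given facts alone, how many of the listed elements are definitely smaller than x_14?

4

The elements the relations force below x_14 are x_1, x_7, x_12, x_5 — no chain reaches any other.
That is 4.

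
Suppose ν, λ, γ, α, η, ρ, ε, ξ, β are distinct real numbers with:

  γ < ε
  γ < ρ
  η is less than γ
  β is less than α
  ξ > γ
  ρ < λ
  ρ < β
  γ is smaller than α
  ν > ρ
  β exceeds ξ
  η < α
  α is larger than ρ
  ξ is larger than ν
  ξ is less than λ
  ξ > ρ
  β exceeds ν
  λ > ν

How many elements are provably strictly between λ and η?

4

Chaining upward from η reaches: γ, ε, ρ, ν, ξ, β, α.
Chaining downward from λ reaches: γ, ρ, ν, ξ.
Strictly between η and λ are those in both lists: γ, ρ, ν, ξ — 4 elements.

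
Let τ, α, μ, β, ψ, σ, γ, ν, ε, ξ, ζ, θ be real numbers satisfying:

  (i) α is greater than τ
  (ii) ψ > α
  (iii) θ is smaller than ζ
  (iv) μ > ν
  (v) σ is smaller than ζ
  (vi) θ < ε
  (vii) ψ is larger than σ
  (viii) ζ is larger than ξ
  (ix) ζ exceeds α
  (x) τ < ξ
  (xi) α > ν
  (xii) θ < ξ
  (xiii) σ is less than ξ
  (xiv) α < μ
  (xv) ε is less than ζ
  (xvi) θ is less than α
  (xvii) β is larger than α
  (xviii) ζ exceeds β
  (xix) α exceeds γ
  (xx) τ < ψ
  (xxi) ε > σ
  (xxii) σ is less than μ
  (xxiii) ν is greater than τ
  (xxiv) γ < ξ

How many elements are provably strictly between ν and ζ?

2

The relations place ν below ζ. An element lies strictly between them when it is forced above ν and also forced below ζ.
Above ν: {α, β, ψ, μ}. Below ζ: {τ, γ, σ, θ, ξ, α, β, ε}.
Intersection: {α, β} — 2.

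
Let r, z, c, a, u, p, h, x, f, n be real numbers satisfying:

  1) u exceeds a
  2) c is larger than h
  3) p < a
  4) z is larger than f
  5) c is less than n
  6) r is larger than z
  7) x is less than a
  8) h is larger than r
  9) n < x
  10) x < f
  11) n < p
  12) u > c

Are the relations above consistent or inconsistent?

Chaining the given relations yields x < f < z < r < h < c < n, so x < n. But one relation states n < x. These cannot both hold.

inconsistent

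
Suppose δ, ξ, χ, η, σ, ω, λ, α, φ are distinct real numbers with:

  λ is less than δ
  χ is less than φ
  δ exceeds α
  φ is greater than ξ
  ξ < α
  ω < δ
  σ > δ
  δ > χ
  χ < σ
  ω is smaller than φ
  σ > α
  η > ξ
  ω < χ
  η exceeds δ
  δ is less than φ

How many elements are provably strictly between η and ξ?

2

Chaining upward from ξ reaches: α, δ, σ, φ.
Chaining downward from η reaches: ω, α, λ, χ, δ.
Strictly between ξ and η are those in both lists: α, δ — 2 elements.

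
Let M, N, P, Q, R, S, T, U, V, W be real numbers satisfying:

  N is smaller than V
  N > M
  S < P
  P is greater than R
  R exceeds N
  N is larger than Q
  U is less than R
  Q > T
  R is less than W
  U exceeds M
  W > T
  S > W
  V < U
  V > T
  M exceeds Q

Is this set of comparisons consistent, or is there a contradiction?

consistent

Every relation is compatible with T < Q < M < N < V < U < R < W < S < P; the set is consistent.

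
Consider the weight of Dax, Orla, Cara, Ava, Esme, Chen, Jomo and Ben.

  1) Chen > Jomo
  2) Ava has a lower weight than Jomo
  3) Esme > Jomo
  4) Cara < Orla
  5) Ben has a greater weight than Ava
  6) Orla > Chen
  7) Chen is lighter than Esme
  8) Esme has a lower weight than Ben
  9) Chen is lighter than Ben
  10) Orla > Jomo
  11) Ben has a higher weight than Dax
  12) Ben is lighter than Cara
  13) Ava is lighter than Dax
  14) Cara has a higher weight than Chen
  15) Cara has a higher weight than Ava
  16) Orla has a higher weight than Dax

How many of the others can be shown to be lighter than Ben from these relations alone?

5

Directly below Ben: Ava, Dax, Chen, Esme.
One step further: Jomo (5 so far).
Nothing else is reachable below Ben; 5 in all.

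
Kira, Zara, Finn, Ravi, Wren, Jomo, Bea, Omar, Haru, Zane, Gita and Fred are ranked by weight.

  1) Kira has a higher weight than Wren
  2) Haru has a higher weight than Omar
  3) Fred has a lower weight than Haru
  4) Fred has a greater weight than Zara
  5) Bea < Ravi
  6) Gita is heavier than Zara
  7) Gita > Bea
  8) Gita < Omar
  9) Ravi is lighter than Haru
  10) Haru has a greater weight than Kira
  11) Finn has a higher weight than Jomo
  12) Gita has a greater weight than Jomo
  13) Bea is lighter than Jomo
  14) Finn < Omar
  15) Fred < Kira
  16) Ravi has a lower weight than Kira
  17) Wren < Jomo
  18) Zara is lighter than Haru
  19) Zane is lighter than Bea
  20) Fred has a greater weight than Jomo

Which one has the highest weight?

Zane is not greatest since Zane < Bea; Bea is not greatest since Bea < Ravi; Ravi is not greatest since Ravi < Haru; Wren is not greatest since Wren < Jomo; Jomo is not greatest since Jomo < Finn; Finn is not greatest since Finn < Omar; Zara is not greatest since Zara < Haru; Gita is not greatest since Gita < Omar; Fred is not greatest since Fred < Kira; Kira is not greatest since Kira < Haru; Omar is not greatest since Omar < Haru.
Only Haru has nothing above it, so Haru is the highest weight.

Haru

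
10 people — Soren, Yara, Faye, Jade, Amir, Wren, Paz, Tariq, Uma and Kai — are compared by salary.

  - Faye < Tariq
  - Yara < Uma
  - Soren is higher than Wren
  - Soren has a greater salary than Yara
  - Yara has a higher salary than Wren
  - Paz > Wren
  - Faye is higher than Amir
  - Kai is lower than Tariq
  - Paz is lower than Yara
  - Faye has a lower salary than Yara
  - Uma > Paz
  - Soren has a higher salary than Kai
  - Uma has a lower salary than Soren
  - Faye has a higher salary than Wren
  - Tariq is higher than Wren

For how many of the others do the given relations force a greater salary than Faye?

Directly above Faye: Yara, Tariq.
One step further: Uma, Soren (4 so far).
No other element is forced above Faye by the given relations, so the count is 4.

4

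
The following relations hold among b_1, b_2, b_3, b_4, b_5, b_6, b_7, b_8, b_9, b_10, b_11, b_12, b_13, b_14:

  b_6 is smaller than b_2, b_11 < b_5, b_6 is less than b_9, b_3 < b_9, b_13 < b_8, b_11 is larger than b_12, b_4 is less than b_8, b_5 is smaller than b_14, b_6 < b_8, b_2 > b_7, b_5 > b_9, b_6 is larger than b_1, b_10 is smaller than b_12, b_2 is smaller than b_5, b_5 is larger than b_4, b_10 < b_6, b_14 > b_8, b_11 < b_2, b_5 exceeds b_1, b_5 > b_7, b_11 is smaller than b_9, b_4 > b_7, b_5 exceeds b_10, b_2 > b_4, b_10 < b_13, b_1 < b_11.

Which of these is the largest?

Chaining downward from b_14: directly below it, b_8, b_5; then b_10, b_13, b_1, b_7, b_11, b_4, b_6, b_9, b_2; then b_12, b_3.
That covers every other element, and nothing is given above b_14, so b_14 is the largest.

b_14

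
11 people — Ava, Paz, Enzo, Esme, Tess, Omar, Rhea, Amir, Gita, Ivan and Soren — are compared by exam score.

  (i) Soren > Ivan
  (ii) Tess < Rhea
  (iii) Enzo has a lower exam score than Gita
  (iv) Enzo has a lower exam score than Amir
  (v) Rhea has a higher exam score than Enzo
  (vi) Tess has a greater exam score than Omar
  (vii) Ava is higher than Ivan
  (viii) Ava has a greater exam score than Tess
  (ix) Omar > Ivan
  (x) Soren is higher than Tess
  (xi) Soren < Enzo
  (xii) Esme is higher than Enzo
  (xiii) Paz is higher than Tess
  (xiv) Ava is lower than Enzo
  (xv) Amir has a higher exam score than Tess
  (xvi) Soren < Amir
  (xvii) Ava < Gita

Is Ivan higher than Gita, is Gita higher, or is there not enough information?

Following the relations from Ivan: Ivan < Omar < Tess < Soren < Enzo < Gita.
So Gita is higher.

Gita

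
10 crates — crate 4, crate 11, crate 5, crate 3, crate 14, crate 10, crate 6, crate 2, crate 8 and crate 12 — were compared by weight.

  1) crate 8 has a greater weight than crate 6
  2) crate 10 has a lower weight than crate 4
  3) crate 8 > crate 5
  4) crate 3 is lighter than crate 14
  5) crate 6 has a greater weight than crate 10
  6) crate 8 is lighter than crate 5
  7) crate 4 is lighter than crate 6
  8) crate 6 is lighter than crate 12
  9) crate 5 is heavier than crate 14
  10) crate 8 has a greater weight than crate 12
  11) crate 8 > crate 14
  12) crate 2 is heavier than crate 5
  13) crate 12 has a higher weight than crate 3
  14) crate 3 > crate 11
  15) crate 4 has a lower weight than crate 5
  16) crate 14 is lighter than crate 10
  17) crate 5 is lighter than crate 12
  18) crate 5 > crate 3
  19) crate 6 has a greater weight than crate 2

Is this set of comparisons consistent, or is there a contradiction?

inconsistent

Chaining the given relations yields crate 5 < crate 2 < crate 6 < crate 12 < crate 8, so crate 5 < crate 8. But one relation states crate 8 < crate 5. These cannot both hold.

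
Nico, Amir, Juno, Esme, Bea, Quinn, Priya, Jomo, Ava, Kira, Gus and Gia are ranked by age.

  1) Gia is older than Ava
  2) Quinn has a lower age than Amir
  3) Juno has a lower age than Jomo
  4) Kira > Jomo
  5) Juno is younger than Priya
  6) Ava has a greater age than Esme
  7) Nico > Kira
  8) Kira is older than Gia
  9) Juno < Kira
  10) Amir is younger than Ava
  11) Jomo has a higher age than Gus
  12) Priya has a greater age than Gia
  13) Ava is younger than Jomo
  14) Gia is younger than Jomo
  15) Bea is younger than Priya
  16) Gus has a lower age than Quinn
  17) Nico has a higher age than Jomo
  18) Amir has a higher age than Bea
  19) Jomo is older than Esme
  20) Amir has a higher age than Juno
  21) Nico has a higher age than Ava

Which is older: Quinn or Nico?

Nico

Link the given pairs in sequence: Quinn < Amir; Amir < Ava; Ava < Gia; Gia < Jomo; Jomo < Kira; Kira < Nico.
Chaining these gives Quinn < Amir < Ava < Gia < Jomo < Kira < Nico.
So Quinn < Nico; Nico is the older of the two.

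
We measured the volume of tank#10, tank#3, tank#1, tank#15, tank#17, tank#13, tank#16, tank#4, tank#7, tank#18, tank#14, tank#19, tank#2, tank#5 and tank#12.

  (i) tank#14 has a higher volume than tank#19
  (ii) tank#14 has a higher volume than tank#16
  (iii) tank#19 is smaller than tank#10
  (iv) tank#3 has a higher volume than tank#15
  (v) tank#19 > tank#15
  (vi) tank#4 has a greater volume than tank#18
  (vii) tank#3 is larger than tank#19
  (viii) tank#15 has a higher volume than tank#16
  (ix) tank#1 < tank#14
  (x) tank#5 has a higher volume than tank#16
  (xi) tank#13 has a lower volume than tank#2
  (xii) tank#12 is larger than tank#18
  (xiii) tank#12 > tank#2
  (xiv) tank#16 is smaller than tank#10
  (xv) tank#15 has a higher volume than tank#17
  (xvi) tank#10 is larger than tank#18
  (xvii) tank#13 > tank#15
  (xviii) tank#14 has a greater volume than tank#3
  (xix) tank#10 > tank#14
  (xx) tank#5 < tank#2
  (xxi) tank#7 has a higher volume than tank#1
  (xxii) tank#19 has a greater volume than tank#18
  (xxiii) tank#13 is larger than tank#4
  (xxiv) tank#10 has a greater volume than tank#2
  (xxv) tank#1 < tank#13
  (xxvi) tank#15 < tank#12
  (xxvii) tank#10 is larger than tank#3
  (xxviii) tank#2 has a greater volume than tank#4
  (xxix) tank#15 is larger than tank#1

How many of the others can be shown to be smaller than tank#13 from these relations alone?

The elements the relations force below tank#13 are tank#16, tank#1, tank#18, tank#17, tank#15, tank#4 — no chain reaches any other.
That is 6.

6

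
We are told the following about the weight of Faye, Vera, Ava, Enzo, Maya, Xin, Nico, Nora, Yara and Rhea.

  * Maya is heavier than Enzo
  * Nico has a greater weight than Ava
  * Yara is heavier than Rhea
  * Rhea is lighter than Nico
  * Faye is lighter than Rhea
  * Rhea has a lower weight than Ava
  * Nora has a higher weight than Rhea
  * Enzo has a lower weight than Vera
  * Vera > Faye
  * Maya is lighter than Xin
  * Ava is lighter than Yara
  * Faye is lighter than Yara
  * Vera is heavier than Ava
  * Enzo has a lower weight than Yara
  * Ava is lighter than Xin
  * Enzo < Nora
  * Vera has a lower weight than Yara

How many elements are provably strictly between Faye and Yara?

Chaining upward from Faye reaches: Rhea, Ava, Vera, Nico, Xin, Nora.
Chaining downward from Yara reaches: Enzo, Rhea, Ava, Vera.
Strictly between Faye and Yara are those in both lists: Rhea, Ava, Vera — 3 elements.

3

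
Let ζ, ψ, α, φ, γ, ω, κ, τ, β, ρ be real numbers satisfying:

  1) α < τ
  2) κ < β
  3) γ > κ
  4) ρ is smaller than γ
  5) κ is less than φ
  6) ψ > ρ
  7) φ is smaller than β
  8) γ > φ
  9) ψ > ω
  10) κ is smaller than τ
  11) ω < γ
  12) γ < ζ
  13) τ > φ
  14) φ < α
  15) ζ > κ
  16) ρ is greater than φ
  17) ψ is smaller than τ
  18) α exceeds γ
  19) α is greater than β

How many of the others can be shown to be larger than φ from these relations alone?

7

Directly above φ: ρ, γ, β, α, τ.
One step further: ζ, ψ (7 so far).
Nothing else is reachable above φ; 7 in all.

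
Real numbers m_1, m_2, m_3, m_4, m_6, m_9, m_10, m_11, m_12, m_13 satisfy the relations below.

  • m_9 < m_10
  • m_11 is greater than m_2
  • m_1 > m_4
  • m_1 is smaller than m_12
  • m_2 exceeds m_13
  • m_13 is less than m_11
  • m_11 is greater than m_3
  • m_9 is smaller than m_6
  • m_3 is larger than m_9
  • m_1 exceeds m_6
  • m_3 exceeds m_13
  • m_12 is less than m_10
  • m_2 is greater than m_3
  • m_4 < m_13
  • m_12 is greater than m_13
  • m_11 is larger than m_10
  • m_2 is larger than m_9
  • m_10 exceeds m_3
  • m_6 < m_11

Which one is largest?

m_11

m_4 is not greatest since m_4 < m_13; m_9 is not greatest since m_9 < m_2; m_6 is not greatest since m_6 < m_1; m_1 is not greatest since m_1 < m_12; m_13 is not greatest since m_13 < m_11; m_3 is not greatest since m_3 < m_2; m_2 is not greatest since m_2 < m_11; m_12 is not greatest since m_12 < m_10; m_10 is not greatest since m_10 < m_11.
Only m_11 has nothing above it, so m_11 is the largest.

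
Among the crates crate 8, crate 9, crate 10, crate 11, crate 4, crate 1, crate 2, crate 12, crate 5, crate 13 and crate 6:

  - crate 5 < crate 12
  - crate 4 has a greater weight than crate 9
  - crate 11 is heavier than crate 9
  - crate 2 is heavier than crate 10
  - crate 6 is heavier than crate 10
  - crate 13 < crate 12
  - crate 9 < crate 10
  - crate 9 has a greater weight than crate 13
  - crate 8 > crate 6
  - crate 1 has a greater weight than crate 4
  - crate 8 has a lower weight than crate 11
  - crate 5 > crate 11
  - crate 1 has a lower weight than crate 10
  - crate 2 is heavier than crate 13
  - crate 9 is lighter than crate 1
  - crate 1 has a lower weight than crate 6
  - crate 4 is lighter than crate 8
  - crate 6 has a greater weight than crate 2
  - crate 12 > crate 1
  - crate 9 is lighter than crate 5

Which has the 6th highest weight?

Piecing the relations together gives one ordering: crate 13 < crate 9 < crate 4 < crate 1 < crate 10 < crate 2 < crate 6 < crate 8 < crate 11 < crate 5 < crate 12.
Counting 6 from the largest end gives crate 2.

crate 2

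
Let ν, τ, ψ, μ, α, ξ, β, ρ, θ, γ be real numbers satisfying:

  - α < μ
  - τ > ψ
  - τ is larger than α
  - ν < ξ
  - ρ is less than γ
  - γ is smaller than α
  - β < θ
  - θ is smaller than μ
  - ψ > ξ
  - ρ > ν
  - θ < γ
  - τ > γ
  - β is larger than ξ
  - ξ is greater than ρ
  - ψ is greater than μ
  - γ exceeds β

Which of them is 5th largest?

The consecutive relations fix a unique order: ν < ρ < ξ < β < θ < γ < α < μ < ψ < τ.
The 5th largest is γ.

γ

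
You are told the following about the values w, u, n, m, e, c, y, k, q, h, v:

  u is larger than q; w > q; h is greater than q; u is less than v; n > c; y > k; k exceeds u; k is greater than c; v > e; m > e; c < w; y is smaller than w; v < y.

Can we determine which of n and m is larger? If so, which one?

undetermined

Following every chain through n: below n we get c.
m is not reached, and no chain runs the other way from m to n.
So the given relations leave the order of n and m undetermined.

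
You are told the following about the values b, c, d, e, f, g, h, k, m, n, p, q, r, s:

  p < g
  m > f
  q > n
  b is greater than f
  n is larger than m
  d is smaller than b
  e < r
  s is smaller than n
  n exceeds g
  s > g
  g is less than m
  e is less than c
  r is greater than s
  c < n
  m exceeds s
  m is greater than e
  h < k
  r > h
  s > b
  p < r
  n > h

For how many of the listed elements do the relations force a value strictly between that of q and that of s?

2

Chaining upward from s reaches: r, m, n.
Chaining downward from q reaches: e, f, c, h, p, d, b, g, m, n.
Strictly between s and q are those in both lists: m, n — 2 elements.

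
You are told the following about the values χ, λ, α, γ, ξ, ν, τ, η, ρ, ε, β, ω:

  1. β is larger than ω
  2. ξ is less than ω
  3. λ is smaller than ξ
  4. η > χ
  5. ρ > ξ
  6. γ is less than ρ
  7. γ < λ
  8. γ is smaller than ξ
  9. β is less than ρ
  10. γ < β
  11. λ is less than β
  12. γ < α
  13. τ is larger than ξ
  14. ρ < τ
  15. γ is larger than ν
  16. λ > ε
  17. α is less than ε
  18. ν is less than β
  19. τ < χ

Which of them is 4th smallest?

ε

Piecing the relations together gives one ordering: ν < γ < α < ε < λ < ξ < ω < β < ρ < τ < χ < η.
The 4th smallest is ε.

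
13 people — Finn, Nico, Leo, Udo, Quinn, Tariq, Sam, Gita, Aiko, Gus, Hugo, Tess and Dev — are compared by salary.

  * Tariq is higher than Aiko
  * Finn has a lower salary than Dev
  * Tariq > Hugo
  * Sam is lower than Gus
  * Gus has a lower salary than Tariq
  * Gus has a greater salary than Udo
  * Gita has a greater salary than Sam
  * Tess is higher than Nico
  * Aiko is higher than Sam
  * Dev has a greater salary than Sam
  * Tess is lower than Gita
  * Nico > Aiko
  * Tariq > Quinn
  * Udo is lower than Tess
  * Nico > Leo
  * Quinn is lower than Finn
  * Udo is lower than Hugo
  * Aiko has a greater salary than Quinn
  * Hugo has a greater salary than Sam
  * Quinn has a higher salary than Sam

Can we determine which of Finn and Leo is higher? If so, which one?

Following every chain through Finn: above Finn we get Dev; below Finn we get Sam, Quinn.
Leo is not reached, and no chain runs the other way from Leo to Finn.
So the given relations leave the order of Finn and Leo undetermined.

undetermined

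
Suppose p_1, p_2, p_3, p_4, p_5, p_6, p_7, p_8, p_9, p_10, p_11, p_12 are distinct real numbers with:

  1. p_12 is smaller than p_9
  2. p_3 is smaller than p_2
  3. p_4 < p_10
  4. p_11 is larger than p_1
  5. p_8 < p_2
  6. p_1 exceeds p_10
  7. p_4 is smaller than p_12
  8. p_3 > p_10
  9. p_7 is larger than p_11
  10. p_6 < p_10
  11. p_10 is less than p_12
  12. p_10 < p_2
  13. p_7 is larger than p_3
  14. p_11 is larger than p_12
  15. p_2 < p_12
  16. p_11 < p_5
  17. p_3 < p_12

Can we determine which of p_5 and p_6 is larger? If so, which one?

p_5

p_6 < p_10 and p_10 < p_3 give p_6 < p_3.
With p_3 < p_2: p_6 < p_10 < p_3 < p_2.
With p_2 < p_12: p_6 < p_10 < p_3 < p_2 < p_12.
With p_12 < p_11: p_6 < p_10 < p_3 < p_2 < p_12 < p_11.
With p_11 < p_5: p_6 < p_10 < p_3 < p_2 < p_12 < p_11 < p_5.
So p_5 is larger.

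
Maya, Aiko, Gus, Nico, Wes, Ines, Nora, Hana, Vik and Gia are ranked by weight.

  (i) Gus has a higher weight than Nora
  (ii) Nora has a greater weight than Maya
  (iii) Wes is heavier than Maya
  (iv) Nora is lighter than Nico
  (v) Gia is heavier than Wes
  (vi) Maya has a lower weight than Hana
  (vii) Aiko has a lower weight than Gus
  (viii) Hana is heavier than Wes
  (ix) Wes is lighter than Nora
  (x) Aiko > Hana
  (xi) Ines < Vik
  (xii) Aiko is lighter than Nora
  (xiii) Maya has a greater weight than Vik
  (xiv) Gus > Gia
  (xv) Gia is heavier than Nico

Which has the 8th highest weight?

The consecutive relations fix a unique order: Ines < Vik < Maya < Wes < Hana < Aiko < Nora < Nico < Gia < Gus.
Counting 8 from the largest end gives Maya.

Maya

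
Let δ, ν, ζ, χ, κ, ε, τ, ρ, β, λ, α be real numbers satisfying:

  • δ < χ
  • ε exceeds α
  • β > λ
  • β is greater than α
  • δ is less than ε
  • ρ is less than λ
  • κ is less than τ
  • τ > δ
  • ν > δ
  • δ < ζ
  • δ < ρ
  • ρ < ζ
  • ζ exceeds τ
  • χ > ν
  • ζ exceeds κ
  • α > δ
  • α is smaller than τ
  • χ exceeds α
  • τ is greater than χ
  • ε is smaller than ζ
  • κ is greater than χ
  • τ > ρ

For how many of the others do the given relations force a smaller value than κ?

4

From κ the given relations immediately reach χ.
From those, δ, α, ν — 4 in total.
Nothing else is reachable below κ; 4 in all.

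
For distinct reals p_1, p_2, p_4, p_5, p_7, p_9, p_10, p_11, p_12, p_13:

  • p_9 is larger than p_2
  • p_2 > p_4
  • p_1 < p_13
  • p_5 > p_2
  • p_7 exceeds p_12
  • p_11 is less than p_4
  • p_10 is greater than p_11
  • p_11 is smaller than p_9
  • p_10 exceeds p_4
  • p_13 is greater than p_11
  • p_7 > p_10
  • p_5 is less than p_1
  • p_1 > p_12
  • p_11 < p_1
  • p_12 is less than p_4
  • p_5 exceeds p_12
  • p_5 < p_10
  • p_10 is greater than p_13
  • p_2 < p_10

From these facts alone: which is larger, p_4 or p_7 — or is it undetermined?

p_7

Chaining the given relations: p_4 < p_2 < p_5 < p_1 < p_13 < p_10 < p_7.
So p_7 is larger.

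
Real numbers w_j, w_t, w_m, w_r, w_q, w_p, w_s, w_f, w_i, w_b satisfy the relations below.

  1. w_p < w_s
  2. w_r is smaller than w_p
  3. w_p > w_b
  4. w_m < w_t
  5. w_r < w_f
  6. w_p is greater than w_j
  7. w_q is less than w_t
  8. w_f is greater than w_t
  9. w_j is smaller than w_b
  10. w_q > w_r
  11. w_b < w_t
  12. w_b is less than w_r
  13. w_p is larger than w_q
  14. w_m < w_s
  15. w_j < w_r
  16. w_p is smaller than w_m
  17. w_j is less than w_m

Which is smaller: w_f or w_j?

w_j

w_j < w_b and w_b < w_r give w_j < w_r.
Then w_r < w_q extends the chain to w_q.
With w_q < w_p: w_j < w_b < w_r < w_q < w_p.
With w_p < w_m: w_j < w_b < w_r < w_q < w_p < w_m.
Then w_m < w_t extends the chain to w_t.
With w_t < w_f: w_j < w_b < w_r < w_q < w_p < w_m < w_t < w_f.
So w_j < w_f; w_j is the smaller of the two.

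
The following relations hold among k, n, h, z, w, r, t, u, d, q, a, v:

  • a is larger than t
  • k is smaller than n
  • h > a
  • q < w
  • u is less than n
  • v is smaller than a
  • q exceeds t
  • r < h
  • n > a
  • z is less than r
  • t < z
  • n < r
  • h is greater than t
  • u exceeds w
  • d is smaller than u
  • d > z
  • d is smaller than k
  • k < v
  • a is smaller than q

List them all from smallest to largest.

Each adjacent pair is fixed by a given relation: t < z; z < d; d < k; k < v; v < a; a < q; q < w; w < u; u < n; n < r; r < h. Chaining them end to end gives the full order.

t < z < d < k < v < a < q < w < u < n < r < h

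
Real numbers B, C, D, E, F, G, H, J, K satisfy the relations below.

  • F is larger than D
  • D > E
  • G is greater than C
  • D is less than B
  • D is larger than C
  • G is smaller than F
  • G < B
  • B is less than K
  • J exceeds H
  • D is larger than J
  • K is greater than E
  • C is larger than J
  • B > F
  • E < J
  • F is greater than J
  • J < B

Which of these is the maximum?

E is not greatest since E < J; H is not greatest since H < J; J is not greatest since J < B; C is not greatest since C < G; G is not greatest since G < F; D is not greatest since D < B; F is not greatest since F < B; B is not greatest since B < K.
Only K has nothing above it, so K is the maximum.

K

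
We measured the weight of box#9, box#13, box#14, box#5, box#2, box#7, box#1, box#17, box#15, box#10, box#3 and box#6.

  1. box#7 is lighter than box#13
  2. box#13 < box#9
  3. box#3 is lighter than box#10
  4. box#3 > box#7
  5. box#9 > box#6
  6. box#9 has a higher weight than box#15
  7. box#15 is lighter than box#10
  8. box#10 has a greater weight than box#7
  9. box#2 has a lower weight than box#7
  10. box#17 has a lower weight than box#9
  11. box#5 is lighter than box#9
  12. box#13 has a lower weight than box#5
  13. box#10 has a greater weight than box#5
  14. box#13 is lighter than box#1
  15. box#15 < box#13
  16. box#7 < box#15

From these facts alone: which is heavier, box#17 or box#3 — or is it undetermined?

undetermined

Following every chain through box#3: above box#3 we get box#10; below box#3 we get box#2, box#7.
box#17 is not reached, and no chain runs the other way from box#17 to box#3.
So the given relations leave the order of box#3 and box#17 undetermined.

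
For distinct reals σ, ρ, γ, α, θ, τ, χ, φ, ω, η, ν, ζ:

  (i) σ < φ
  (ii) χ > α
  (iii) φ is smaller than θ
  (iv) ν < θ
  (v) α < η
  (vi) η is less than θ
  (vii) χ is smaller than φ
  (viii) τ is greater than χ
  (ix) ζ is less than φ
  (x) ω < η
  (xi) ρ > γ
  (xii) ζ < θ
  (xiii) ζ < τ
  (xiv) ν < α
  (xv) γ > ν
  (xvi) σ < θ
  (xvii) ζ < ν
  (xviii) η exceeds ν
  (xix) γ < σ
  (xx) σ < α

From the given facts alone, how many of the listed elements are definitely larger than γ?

Directly above γ: σ, ρ.
One step further: α, φ, θ (5 so far).
One step further: χ, η (7 so far).
One step further: τ (8 so far).
No other element is forced above γ by the given relations, so the count is 8.

8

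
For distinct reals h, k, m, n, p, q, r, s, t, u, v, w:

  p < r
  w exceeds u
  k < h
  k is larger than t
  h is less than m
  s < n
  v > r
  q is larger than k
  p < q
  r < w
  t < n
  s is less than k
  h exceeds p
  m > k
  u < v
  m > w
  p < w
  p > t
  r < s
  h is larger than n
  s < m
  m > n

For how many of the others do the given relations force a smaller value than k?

4

From k the given relations immediately reach t, s.
From those, r — 3 in total.
From those, p — 4 in total.
No other element is forced below k by the given relations, so the count is 4.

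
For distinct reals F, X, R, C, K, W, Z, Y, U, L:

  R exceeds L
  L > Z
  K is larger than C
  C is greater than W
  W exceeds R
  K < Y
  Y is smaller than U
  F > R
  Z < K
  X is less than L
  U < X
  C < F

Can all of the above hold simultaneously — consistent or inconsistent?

inconsistent

We have C < K stated directly, yet also K < Y < U < X < L < R < W < C by chaining the others — so K < C. Contradiction.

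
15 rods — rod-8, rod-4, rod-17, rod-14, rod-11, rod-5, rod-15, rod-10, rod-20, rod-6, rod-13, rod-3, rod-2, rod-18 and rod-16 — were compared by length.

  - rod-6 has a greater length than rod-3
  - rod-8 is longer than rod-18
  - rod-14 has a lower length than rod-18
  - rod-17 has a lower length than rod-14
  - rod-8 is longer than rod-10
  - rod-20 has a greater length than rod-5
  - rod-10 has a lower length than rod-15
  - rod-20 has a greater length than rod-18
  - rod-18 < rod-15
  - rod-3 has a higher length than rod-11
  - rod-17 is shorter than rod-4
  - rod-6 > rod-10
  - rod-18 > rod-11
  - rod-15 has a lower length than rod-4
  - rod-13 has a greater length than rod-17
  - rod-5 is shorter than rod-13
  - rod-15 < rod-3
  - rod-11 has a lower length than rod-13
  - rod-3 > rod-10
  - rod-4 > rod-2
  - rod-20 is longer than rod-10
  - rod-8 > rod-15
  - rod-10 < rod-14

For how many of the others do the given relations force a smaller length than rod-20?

Directly below rod-20: rod-10, rod-18, rod-5.
One step further: rod-14, rod-11 (5 so far).
One step further: rod-17 (6 so far).
Nothing else is reachable below rod-20; 6 in all.

6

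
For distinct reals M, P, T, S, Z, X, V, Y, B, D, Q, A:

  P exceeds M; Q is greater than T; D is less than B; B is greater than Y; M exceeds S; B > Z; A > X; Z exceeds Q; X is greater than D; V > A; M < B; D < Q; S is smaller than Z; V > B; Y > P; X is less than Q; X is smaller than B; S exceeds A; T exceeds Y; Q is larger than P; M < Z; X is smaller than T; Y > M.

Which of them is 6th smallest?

The consecutive relations fix a unique order: D < X < A < S < M < P < Y < T < Q < Z < B < V.
The 6th smallest is P.

P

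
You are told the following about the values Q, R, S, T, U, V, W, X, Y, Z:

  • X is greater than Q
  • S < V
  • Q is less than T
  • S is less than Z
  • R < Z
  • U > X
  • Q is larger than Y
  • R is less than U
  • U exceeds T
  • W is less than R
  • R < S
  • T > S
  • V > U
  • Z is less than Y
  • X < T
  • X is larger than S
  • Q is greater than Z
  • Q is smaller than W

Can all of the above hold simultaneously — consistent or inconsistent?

inconsistent

We have Q < W stated directly, yet also W < R < S < Z < Y < Q by chaining the others — so W < Q. Contradiction.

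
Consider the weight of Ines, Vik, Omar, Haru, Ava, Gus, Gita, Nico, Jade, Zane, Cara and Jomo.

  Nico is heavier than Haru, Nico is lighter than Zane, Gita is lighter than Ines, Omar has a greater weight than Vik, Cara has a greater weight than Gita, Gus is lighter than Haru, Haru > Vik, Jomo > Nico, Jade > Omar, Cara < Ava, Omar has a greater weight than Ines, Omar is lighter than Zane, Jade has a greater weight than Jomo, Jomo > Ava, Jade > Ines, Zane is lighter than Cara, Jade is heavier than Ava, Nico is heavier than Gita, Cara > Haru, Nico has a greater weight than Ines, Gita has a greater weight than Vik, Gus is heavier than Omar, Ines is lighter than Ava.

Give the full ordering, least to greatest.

Vik < Gita < Ines < Omar < Gus < Haru < Nico < Zane < Cara < Ava < Jomo < Jade

Each adjacent pair is fixed by a given relation: Vik < Gita; Gita < Ines; Ines < Omar; Omar < Gus; Gus < Haru; Haru < Nico; Nico < Zane; Zane < Cara; Cara < Ava; Ava < Jomo; Jomo < Jade. Chaining them end to end gives the full order.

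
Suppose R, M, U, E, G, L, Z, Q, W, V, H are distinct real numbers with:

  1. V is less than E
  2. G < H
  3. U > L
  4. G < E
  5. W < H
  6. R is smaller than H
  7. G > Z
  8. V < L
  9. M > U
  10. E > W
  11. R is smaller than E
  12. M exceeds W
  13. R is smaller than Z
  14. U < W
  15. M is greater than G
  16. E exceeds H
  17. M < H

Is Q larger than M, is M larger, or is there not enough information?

Following every chain through Q: nothing is chained to Q.
M is not reached, and no chain runs the other way from M to Q.
So the given relations leave the order of Q and M undetermined.

undetermined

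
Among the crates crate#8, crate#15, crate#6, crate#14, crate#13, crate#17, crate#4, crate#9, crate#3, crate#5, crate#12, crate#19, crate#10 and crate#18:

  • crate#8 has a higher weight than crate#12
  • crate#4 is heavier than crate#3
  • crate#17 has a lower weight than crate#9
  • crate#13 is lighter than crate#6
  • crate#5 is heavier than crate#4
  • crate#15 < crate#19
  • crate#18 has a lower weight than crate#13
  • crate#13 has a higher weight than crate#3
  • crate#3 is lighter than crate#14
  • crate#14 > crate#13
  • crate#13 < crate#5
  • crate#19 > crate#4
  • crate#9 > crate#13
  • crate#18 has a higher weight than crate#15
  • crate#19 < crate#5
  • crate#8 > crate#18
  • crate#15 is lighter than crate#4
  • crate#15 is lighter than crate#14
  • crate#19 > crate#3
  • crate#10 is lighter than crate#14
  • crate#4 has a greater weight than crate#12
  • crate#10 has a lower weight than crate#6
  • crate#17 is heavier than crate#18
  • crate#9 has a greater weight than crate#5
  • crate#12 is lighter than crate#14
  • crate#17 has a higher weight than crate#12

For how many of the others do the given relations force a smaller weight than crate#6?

5

From crate#6 the given relations immediately reach crate#13, crate#10.
From those, crate#18, crate#3 — 4 in total.
From those, crate#15 — 5 in total.
No other element is forced below crate#6 by the given relations, so the count is 5.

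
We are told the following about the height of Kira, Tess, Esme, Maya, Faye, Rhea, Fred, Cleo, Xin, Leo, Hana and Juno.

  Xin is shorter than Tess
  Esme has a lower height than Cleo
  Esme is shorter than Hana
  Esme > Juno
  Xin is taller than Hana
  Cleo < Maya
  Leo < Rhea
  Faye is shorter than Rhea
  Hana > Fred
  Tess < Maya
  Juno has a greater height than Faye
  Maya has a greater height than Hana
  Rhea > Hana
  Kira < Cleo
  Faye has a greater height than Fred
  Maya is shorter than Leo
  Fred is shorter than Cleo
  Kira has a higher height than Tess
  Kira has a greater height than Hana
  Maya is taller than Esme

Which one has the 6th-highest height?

Chaining the given pairs: Fred < Faye < Juno < Esme < Hana < Xin < Tess < Kira < Cleo < Maya < Leo < Rhea.
Counting 6 from the largest end gives Tess.

Tess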